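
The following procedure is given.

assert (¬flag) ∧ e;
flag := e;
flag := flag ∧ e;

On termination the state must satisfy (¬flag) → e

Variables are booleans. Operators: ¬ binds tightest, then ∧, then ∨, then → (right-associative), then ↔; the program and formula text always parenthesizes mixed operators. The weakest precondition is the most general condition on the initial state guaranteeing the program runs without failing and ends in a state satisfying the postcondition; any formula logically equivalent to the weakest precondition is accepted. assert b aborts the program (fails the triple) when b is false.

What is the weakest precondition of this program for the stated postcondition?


Working backward. After the program, (¬flag) → e must hold.
Before flag := flag ∧ e: (¬(flag ∧ e)) → e
Before flag := e: (¬e) → e
Before assert (¬flag) ∧ e: (¬flag) ∧ e ∧ ((¬e) → e)
Answer: WP = (¬flag) ∧ e ∧ ((¬e) → e)


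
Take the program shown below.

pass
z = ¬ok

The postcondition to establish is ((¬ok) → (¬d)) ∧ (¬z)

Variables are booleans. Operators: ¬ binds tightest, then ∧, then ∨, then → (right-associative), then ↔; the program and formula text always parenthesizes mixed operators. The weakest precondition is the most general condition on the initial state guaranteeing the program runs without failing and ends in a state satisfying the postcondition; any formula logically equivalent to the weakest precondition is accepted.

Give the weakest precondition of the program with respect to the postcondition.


Working backward. After the program, ((¬ok) → (¬d)) ∧ (¬z) must hold.
Before z := ¬ok: ((¬ok) → (¬d)) ∧ ok
Before skip: ((¬ok) → (¬d)) ∧ ok
Answer: WP = ((¬ok) → (¬d)) ∧ ok


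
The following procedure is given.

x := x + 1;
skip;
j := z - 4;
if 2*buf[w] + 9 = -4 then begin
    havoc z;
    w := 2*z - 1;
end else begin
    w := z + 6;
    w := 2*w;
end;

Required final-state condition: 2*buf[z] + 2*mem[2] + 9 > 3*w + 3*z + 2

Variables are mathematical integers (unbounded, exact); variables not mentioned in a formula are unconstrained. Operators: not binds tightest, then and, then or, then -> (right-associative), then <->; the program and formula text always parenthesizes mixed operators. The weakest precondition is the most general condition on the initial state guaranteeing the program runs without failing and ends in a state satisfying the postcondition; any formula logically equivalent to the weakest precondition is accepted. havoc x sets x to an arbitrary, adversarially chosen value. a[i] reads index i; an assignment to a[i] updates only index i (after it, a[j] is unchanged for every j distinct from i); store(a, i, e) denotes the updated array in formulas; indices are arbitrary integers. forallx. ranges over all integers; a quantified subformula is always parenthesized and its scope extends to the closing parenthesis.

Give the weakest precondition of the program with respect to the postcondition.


Working backward. After the program, the postcondition 2*buf[z] + 2*mem[2] + 9 > 3*w + 3*z + 2 must hold; in canonical form it is 2*buf[z] + 2*mem[2] > 3*w + 3*z - 7.
Then branch requires forall z_1. 2*buf[z_1] + 2*mem[2] > 9*z_1 - 10; else branch requires 2*buf[z] + 2*mem[2] > 9*z + 29.
Before the if: (2*buf[w] = -13 -> (forall z_1. 2*buf[z_1] + 2*mem[2] > 9*z_1 - 10)) and ((not (2*buf[w] = -13)) -> 2*buf[z] + 2*mem[2] > 9*z + 29)
Before j := z - 4: (2*buf[w] = -13 -> (forall z_1. 2*buf[z_1] + 2*mem[2] > 9*z_1 - 10)) and ((not (2*buf[w] = -13)) -> 2*buf[z] + 2*mem[2] > 9*z + 29)
Before skip: (2*buf[w] = -13 -> (forall z_1. 2*buf[z_1] + 2*mem[2] > 9*z_1 - 10)) and ((not (2*buf[w] = -13)) -> 2*buf[z] + 2*mem[2] > 9*z + 29)
Before x := x + 1: (2*buf[w] = -13 -> (forall z_1. 2*buf[z_1] + 2*mem[2] > 9*z_1 - 10)) and ((not (2*buf[w] = -13)) -> 2*buf[z] + 2*mem[2] > 9*z + 29)
Answer: WP = (2*buf[w] = -13 -> (forall z_1. 2*buf[z_1] + 2*mem[2] > 9*z_1 - 10)) and ((not (2*buf[w] = -13)) -> 2*buf[z] + 2*mem[2] > 9*z + 29)


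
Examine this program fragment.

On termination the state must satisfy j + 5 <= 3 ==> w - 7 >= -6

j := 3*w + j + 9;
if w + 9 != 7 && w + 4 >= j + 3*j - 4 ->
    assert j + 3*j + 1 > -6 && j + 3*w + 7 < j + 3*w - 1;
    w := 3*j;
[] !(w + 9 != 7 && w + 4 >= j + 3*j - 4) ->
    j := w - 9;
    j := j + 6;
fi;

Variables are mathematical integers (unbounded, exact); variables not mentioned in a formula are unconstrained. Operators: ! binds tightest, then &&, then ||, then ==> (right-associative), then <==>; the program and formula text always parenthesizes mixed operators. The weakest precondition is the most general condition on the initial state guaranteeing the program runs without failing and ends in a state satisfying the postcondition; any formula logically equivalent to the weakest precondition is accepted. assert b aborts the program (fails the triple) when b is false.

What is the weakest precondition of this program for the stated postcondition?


Working backward. After the program, the postcondition j + 5 <= 3 ==> w - 7 >= -6 must hold; in canonical form it is j <= -2 ==> w >= 1.
Then branch requires false; else branch requires w <= 1 ==> w >= 1.
Before the if: (!(w != -2 && w >= 4*j - 8)) && ((!(w != -2 && w >= 4*j - 8)) ==> (w <= 1 ==> w >= 1))
Before j := 3*w + j + 9: (!(w != -2 && 4*j + 11*w <= -28)) && ((!(w != -2 && 4*j + 11*w <= -28)) ==> (w <= 1 ==> w >= 1))
Answer: WP = (!(w != -2 && 4*j + 11*w <= -28)) && ((!(w != -2 && 4*j + 11*w <= -28)) ==> (w <= 1 ==> w >= 1))


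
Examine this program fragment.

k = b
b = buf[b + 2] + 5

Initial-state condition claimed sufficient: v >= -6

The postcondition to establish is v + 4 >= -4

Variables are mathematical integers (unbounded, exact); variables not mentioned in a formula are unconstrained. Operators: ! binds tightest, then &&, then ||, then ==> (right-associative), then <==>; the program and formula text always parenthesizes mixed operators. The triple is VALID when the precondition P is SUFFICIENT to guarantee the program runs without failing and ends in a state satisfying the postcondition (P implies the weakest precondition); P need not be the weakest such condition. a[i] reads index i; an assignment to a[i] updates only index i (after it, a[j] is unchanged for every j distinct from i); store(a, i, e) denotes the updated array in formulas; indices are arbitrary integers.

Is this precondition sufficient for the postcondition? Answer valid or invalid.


Working backward. After the program, the postcondition v + 4 >= -4 must hold; in canonical form it is v >= -8.
Before b := buf[b + 2] + 5: v >= -8
Before k := b: v >= -8
The weakest precondition is v >= -8.
Check whether v >= -6 implies it.
Every state satisfying the precondition satisfies the weakest precondition: the implication holds.
Answer: valid


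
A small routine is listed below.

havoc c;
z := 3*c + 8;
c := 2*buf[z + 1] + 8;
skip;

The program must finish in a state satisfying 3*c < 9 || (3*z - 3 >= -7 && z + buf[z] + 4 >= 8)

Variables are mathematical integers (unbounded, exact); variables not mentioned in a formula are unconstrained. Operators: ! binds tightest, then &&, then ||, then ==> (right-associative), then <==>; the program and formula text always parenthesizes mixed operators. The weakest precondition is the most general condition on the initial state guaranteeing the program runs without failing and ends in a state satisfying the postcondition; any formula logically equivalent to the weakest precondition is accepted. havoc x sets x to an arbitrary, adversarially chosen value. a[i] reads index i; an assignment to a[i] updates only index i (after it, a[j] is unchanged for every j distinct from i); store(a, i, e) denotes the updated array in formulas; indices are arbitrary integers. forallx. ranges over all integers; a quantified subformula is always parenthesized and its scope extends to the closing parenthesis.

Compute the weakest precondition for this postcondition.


Working backward. After the program, the postcondition 3*c < 9 || (3*z - 3 >= -7 && z + buf[z] + 4 >= 8) must hold; in canonical form it is 3*c < 9 || (3*z >= -4 && buf[z] + z >= 4).
Before skip: 3*c < 9 || (3*z >= -4 && buf[z] + z >= 4)
Before c := 2*buf[z + 1] + 8: 6*buf[z + 1] < -15 || (3*z >= -4 && buf[z] + z >= 4)
Before z := 3*c + 8: 6*buf[3*c + 9] < -15 || (9*c >= -28 && buf[3*c + 8] + 3*c >= -4)
Before havoc c: forall c_1. (6*buf[3*c_1 + 9] < -15 || (9*c_1 >= -28 && buf[3*c_1 + 8] + 3*c_1 >= -4))
Answer: WP = forall c_1. (6*buf[3*c_1 + 9] < -15 || (9*c_1 >= -28 && buf[3*c_1 + 8] + 3*c_1 >= -4))


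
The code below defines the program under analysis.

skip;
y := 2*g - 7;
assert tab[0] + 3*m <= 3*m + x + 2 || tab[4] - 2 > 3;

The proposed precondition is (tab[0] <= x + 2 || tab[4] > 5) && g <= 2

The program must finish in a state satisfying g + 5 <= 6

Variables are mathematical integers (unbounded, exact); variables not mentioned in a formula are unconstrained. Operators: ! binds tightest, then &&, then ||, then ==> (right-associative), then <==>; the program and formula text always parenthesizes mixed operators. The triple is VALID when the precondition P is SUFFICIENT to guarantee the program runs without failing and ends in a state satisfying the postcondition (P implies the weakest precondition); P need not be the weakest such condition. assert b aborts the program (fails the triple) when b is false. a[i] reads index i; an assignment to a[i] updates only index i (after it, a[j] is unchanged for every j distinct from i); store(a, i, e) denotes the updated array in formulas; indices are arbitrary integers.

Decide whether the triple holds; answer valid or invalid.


Working backward. After the program, the postcondition g + 5 <= 6 must hold; in canonical form it is g <= 1.
Before assert tab[0] + 3*m <= 3*m + x + 2 || tab[4] - 2 > 3: (tab[0] <= x + 2 || tab[4] > 5) && g <= 1
Before y := 2*g - 7: (tab[0] <= x + 2 || tab[4] > 5) && g <= 1
Before skip: (tab[0] <= x + 2 || tab[4] > 5) && g <= 1
The weakest precondition is (tab[0] <= x + 2 || tab[4] > 5) && g <= 1.
Check whether (tab[0] <= x + 2 || tab[4] > 5) && g <= 2 implies it.
Countermodel: at the initial state g = 2, tab = {[0] = 5, [4] = 5, elsewhere 5}, x = 3, the precondition holds but the weakest precondition fails.
Answer: invalid


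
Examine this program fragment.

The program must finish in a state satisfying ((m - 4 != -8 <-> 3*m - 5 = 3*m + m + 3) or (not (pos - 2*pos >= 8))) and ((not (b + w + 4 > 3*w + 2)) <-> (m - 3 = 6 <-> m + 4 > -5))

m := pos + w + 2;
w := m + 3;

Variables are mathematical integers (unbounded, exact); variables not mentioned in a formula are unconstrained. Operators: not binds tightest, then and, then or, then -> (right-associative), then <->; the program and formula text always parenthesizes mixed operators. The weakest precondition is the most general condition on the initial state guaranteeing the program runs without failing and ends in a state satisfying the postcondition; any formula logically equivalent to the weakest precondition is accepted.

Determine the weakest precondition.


Working backward. After the program, the postcondition ((m - 4 != -8 <-> 3*m - 5 = 3*m + m + 3) or (not (pos - 2*pos >= 8))) and ((not (b + w + 4 > 3*w + 2)) <-> (m - 3 = 6 <-> m + 4 > -5)) must hold; in canonical form it is ((m != -4 <-> m = -8) or (not (pos <= -8))) and ((not (b > 2*w - 2)) <-> (m = 9 <-> m > -9)).
Before w := m + 3: ((m != -4 <-> m = -8) or (not (pos <= -8))) and ((not (b > 2*m + 4)) <-> (m = 9 <-> m > -9))
Before m := pos + w + 2: ((pos + w != -6 <-> pos + w = -10) or (not (pos <= -8))) and ((not (b > 2*pos + 2*w + 8)) <-> (pos + w = 7 <-> pos + w > -11))
Answer: WP = ((pos + w != -6 <-> pos + w = -10) or (not (pos <= -8))) and ((not (b > 2*pos + 2*w + 8)) <-> (pos + w = 7 <-> pos + w > -11))


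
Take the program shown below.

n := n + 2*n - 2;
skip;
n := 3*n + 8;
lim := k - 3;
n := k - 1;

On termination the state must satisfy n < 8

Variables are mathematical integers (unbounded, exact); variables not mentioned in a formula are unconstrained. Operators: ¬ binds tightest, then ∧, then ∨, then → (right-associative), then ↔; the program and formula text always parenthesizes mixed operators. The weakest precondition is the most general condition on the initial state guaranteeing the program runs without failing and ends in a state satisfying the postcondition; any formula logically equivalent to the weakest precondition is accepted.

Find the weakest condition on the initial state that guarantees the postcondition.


Working backward. After the program, n < 8 must hold.
Before n := k - 1: k < 9
Before lim := k - 3: k < 9
Before n := 3*n + 8: k < 9
Before skip: k < 9
Before n := n + 2*n - 2: k < 9
Answer: WP = k < 9


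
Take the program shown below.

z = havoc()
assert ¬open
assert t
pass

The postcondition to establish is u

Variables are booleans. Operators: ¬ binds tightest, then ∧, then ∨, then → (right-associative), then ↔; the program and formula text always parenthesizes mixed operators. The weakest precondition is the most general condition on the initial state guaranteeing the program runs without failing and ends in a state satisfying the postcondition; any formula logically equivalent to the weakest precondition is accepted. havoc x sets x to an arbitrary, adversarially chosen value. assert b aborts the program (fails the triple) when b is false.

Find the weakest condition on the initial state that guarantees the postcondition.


Working backward. After the program, u must hold.
Before skip: u
Before assert t: t ∧ u
Before assert ¬open: (¬open) ∧ t ∧ u
Before havoc z: (¬open) ∧ t ∧ u
Answer: WP = (¬open) ∧ t ∧ u


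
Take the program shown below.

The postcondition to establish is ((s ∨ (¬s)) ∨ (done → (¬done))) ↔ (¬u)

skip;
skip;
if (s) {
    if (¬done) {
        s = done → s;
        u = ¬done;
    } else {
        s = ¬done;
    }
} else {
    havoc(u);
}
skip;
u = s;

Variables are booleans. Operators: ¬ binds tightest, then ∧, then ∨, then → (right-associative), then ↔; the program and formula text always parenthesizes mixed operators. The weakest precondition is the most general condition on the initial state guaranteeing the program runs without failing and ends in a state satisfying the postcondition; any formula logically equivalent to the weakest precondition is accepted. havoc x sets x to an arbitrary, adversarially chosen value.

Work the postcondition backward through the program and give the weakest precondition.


Working backward. After the program, the postcondition ((s ∨ (¬s)) ∨ (done → (¬done))) ↔ (¬u) must hold; in canonical form it is ¬u.
Before u := s: ¬s
Before skip: ¬s
Then branch requires (¬done) → (¬(done → s)); else branch requires ¬s.
Before the if: s → ((¬done) → (¬(done → s)))
Before skip: s → ((¬done) → (¬(done → s)))
Before skip: s → ((¬done) → (¬(done → s)))
Answer: WP = s → ((¬done) → (¬(done → s)))


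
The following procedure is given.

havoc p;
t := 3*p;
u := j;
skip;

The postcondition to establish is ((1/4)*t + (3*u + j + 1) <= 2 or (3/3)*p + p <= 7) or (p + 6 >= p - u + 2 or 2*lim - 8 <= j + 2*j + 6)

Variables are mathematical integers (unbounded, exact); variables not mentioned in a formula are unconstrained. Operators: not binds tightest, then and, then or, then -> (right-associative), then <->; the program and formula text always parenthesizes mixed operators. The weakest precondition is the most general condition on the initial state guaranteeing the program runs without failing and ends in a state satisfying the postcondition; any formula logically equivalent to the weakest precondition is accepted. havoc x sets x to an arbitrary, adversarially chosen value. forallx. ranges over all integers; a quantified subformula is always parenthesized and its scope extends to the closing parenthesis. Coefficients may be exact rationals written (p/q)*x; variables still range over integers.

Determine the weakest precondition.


Working backward. After the program, the postcondition ((1/4)*t + (3*u + j + 1) <= 2 or (3/3)*p + p <= 7) or (p + 6 >= p - u + 2 or 2*lim - 8 <= j + 2*j + 6) must hold; in canonical form it is j + (1/4)*t + 3*u <= 1 or 2*p <= 7 or u >= -4 or 2*lim <= 3*j + 14.
Before skip: j + (1/4)*t + 3*u <= 1 or 2*p <= 7 or u >= -4 or 2*lim <= 3*j + 14
Before u := j: 4*j + (1/4)*t <= 1 or 2*p <= 7 or j >= -4 or 2*lim <= 3*j + 14
Before t := 3*p: 4*j + (3/4)*p <= 1 or 2*p <= 7 or j >= -4 or 2*lim <= 3*j + 14
Before havoc p: forall p_1. (4*j + (3/4)*p_1 <= 1 or 2*p_1 <= 7 or j >= -4 or 2*lim <= 3*j + 14)
Answer: WP = forall p_1. (4*j + (3/4)*p_1 <= 1 or 2*p_1 <= 7 or j >= -4 or 2*lim <= 3*j + 14)


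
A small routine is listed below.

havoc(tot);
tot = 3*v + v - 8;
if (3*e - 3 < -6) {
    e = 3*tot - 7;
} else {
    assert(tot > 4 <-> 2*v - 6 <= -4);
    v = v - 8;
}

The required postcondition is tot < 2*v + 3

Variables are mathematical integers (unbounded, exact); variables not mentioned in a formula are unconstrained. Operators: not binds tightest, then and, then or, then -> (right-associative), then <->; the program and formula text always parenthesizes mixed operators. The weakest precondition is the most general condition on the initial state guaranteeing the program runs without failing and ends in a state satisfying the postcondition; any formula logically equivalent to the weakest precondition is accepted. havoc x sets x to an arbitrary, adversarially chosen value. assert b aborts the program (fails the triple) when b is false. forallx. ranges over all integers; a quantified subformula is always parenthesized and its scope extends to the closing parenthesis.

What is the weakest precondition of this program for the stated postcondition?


Working backward. After the program, tot < 2*v + 3 must hold.
Then branch requires tot < 2*v + 3; else branch requires (tot > 4 <-> 2*v <= 2) and tot < 2*v - 13.
Before the if: (3*e < -3 -> tot < 2*v + 3) and ((not (3*e < -3)) -> ((tot > 4 <-> 2*v <= 2) and tot < 2*v - 13))
Before tot := 3*v + v - 8: (3*e < -3 -> 2*v < 11) and ((not (3*e < -3)) -> ((4*v > 12 <-> 2*v <= 2) and 2*v < -5))
Before havoc tot: (3*e < -3 -> 2*v < 11) and ((not (3*e < -3)) -> ((4*v > 12 <-> 2*v <= 2) and 2*v < -5))
Answer: WP = (3*e < -3 -> 2*v < 11) and ((not (3*e < -3)) -> ((4*v > 12 <-> 2*v <= 2) and 2*v < -5))


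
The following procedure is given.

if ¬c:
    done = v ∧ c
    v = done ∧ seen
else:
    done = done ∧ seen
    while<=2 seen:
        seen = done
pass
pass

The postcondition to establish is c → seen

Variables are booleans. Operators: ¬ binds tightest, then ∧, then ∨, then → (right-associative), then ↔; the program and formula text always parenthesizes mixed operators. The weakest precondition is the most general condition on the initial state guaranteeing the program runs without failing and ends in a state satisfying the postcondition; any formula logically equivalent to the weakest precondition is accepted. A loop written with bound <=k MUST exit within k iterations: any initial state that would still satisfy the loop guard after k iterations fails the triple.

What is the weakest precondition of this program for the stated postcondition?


Working backward. After the program, c → seen must hold.
Before skip: c → seen
Before skip: c → seen
Then branch requires c → seen; else branch requires (seen → (((done ∧ seen) → ((¬(done ∧ seen)) ∧ (c → (done ∧ seen)))) ∧ ((¬(done ∧ seen)) → (c → (done ∧ seen))))) ∧ ((¬seen) → (c → seen)).
Before the if: ((¬c) → (c → seen)) ∧ (c → ((seen → (((done ∧ seen) → ((¬(done ∧ seen)) ∧ (c → (done ∧ seen)))) ∧ ((¬(done ∧ seen)) → (c → (done ∧ seen))))) ∧ ((¬seen) → (c → seen))))
Answer: WP = ((¬c) → (c → seen)) ∧ (c → ((seen → (((done ∧ seen) → ((¬(done ∧ seen)) ∧ (c → (done ∧ seen)))) ∧ ((¬(done ∧ seen)) → (c → (done ∧ seen))))) ∧ ((¬seen) → (c → seen))))


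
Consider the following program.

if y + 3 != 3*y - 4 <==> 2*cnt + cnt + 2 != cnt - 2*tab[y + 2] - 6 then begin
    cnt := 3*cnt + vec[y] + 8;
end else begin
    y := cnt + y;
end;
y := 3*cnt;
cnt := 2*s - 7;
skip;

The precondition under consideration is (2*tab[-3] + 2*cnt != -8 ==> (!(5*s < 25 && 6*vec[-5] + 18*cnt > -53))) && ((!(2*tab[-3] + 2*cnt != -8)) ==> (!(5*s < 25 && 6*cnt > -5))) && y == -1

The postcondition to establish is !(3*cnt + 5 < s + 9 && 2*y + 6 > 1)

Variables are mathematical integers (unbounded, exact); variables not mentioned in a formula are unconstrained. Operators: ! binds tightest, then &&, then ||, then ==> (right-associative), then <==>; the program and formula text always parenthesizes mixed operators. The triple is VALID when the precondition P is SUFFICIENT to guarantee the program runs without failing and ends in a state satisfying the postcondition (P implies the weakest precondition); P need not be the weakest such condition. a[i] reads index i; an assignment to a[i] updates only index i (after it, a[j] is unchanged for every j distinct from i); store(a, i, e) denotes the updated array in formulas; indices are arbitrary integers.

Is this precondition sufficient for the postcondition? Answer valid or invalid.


Working backward. After the program, the postcondition !(3*cnt + 5 < s + 9 && 2*y + 6 > 1) must hold; in canonical form it is !(3*cnt < s + 4 && 2*y > -5).
Before skip: !(3*cnt < s + 4 && 2*y > -5)
Before cnt := 2*s - 7: !(5*s < 25 && 2*y > -5)
Before y := 3*cnt: !(5*s < 25 && 6*cnt > -5)
Then branch requires !(5*s < 25 && 6*vec[y] + 18*cnt > -53); else branch requires !(5*s < 25 && 6*cnt > -5).
Before the if: ((2*y != 7 <==> 2*tab[y + 2] + 2*cnt != -8) ==> (!(5*s < 25 && 6*vec[y] + 18*cnt > -53))) && ((!(2*y != 7 <==> 2*tab[y + 2] + 2*cnt != -8)) ==> (!(5*s < 25 && 6*cnt > -5)))
The weakest precondition is ((2*y != 7 <==> 2*tab[y + 2] + 2*cnt != -8) ==> (!(5*s < 25 && 6*vec[y] + 18*cnt > -53))) && ((!(2*y != 7 <==> 2*tab[y + 2] + 2*cnt != -8)) ==> (!(5*s < 25 && 6*cnt > -5))).
Check whether (2*tab[-3] + 2*cnt != -8 ==> (!(5*s < 25 && 6*vec[-5] + 18*cnt > -53))) && ((!(2*tab[-3] + 2*cnt != -8)) ==> (!(5*s < 25 && 6*cnt > -5))) && y == -1 implies it.
Countermodel: at the initial state cnt = 6516, s = 4, tab = {[-5] = -6521, [-3] = -6521, [-1] = -6521, [1] = -6521, elsewhere -6521}, vec = {[-5] = -19557, [-3] = 0, [-1] = 0, [1] = 0, elsewhere 0}, y = -1, the precondition holds but the weakest precondition fails.
Answer: invalid


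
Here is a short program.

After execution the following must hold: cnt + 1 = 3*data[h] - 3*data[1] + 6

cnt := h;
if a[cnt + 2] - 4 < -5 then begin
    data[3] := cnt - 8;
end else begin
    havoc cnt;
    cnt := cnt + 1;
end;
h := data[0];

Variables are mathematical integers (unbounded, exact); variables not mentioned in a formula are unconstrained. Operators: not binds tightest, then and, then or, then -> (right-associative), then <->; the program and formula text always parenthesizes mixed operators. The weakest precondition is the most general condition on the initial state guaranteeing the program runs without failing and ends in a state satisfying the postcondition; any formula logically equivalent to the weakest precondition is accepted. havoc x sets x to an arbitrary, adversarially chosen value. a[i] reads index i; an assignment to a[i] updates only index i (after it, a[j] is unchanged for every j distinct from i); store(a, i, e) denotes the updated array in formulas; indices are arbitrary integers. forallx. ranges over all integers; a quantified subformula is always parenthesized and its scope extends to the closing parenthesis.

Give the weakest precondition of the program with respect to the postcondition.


Working backward. After the program, the postcondition cnt + 1 = 3*data[h] - 3*data[1] + 6 must hold; in canonical form it is 3*data[1] + cnt = 3*data[h] + 5.
Before h := data[0]: 3*data[1] + cnt = 3*data[data[0]] + 5
Then branch requires 3*data[1] + cnt = 3*store(data, 3, cnt - 8)[data[0]] + 5; else branch requires forall cnt_1. 3*data[1] + cnt_1 = 3*data[data[0]] + 4.
Before the if: (a[cnt + 2] < -1 -> 3*data[1] + cnt = 3*store(data, 3, cnt - 8)[data[0]] + 5) and ((not (a[cnt + 2] < -1)) -> (forall cnt_1. 3*data[1] + cnt_1 = 3*data[data[0]] + 4))
Before cnt := h: (a[h + 2] < -1 -> 3*data[1] + h = 3*store(data, 3, h - 8)[data[0]] + 5) and ((not (a[h + 2] < -1)) -> (forall cnt_1. 3*data[1] + cnt_1 = 3*data[data[0]] + 4))
Answer: WP = (a[h + 2] < -1 -> 3*data[1] + h = 3*store(data, 3, h - 8)[data[0]] + 5) and ((not (a[h + 2] < -1)) -> (forall cnt_1. 3*data[1] + cnt_1 = 3*data[data[0]] + 4))


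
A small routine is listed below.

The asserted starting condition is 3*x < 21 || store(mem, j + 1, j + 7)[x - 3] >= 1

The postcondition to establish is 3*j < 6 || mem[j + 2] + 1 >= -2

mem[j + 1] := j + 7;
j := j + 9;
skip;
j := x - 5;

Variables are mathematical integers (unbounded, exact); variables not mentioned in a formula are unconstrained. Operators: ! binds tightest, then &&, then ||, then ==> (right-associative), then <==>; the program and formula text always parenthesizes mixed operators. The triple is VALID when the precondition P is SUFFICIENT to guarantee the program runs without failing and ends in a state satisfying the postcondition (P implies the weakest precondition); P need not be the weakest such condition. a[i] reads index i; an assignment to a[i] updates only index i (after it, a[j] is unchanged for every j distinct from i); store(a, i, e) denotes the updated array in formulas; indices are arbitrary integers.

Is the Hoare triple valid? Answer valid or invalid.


Working backward. After the program, the postcondition 3*j < 6 || mem[j + 2] + 1 >= -2 must hold; in canonical form it is 3*j < 6 || mem[j + 2] >= -3.
Before j := x - 5: 3*x < 21 || mem[x - 3] >= -3
Before skip: 3*x < 21 || mem[x - 3] >= -3
Before j := j + 9: 3*x < 21 || mem[x - 3] >= -3
Before mem[j + 1] := j + 7: 3*x < 21 || store(mem, j + 1, j + 7)[x - 3] >= -3
The weakest precondition is 3*x < 21 || store(mem, j + 1, j + 7)[x - 3] >= -3.
Check whether 3*x < 21 || store(mem, j + 1, j + 7)[x - 3] >= 1 implies it.
Every state satisfying the precondition satisfies the weakest precondition: the implication holds.
Answer: valid


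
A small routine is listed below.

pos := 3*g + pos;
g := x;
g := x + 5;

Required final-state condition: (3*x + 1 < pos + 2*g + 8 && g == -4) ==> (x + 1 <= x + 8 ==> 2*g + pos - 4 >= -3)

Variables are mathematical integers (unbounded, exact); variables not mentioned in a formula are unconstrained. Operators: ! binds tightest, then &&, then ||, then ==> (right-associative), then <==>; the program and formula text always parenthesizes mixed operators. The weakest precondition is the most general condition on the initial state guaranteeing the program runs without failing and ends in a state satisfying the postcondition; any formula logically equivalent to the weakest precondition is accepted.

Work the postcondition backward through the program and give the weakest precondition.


Working backward. After the program, the postcondition (3*x + 1 < pos + 2*g + 8 && g == -4) ==> (x + 1 <= x + 8 ==> 2*g + pos - 4 >= -3) must hold; in canonical form it is (3*x < 2*g + pos + 7 && g == -4) ==> 2*g + pos >= 1.
Before g := x + 5: (x < pos + 17 && x == -9) ==> pos + 2*x >= -9
Before g := x: (x < pos + 17 && x == -9) ==> pos + 2*x >= -9
Before pos := 3*g + pos: (x < 3*g + pos + 17 && x == -9) ==> 3*g + pos + 2*x >= -9
Answer: WP = (x < 3*g + pos + 17 && x == -9) ==> 3*g + pos + 2*x >= -9


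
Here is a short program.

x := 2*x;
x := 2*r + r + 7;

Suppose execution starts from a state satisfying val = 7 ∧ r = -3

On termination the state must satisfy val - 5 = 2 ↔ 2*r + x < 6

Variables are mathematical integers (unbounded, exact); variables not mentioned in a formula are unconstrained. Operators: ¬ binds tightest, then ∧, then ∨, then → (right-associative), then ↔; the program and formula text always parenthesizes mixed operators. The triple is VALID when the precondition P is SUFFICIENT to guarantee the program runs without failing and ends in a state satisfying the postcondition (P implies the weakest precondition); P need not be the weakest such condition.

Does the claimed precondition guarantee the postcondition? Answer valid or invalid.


Working backward. After the program, the postcondition val - 5 = 2 ↔ 2*r + x < 6 must hold; in canonical form it is val = 7 ↔ 2*r + x < 6.
Before x := 2*r + r + 7: val = 7 ↔ 5*r < -1
Before x := 2*x: val = 7 ↔ 5*r < -1
The weakest precondition is val = 7 ↔ 5*r < -1.
Check whether val = 7 ∧ r = -3 implies it.
Every state satisfying the precondition satisfies the weakest precondition: the implication holds.
Answer: valid


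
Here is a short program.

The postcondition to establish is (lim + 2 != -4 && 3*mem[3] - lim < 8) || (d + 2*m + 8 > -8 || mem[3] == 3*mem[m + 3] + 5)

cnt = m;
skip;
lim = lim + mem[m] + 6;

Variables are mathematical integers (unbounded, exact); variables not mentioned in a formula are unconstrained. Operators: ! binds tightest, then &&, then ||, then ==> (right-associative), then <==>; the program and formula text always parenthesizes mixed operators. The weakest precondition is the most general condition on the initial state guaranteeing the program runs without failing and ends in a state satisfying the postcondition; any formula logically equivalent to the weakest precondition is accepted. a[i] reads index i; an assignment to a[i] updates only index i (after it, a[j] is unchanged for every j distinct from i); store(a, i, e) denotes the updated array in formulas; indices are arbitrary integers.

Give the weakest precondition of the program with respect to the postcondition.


Working backward. After the program, the postcondition (lim + 2 != -4 && 3*mem[3] - lim < 8) || (d + 2*m + 8 > -8 || mem[3] == 3*mem[m + 3] + 5) must hold; in canonical form it is (lim != -6 && 3*mem[3] < lim + 8) || d + 2*m > -16 || mem[3] == 3*mem[m + 3] + 5.
Before lim := lim + mem[m] + 6: (mem[m] + lim != -12 && 3*mem[3] < mem[m] + lim + 14) || d + 2*m > -16 || mem[3] == 3*mem[m + 3] + 5
Before skip: (mem[m] + lim != -12 && 3*mem[3] < mem[m] + lim + 14) || d + 2*m > -16 || mem[3] == 3*mem[m + 3] + 5
Before cnt := m: (mem[m] + lim != -12 && 3*mem[3] < mem[m] + lim + 14) || d + 2*m > -16 || mem[3] == 3*mem[m + 3] + 5
Answer: WP = (mem[m] + lim != -12 && 3*mem[3] < mem[m] + lim + 14) || d + 2*m > -16 || mem[3] == 3*mem[m + 3] + 5


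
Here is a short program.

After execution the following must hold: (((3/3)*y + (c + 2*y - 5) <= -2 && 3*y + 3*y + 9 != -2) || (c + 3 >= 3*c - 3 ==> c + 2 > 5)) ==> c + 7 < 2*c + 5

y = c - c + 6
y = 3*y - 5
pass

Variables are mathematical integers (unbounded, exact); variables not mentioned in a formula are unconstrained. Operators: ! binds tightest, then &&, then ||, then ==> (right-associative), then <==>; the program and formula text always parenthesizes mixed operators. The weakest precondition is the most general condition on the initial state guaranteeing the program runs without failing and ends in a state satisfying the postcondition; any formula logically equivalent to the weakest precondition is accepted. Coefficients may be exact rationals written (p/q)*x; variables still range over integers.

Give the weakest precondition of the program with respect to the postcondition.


Working backward. After the program, the postcondition (((3/3)*y + (c + 2*y - 5) <= -2 && 3*y + 3*y + 9 != -2) || (c + 3 >= 3*c - 3 ==> c + 2 > 5)) ==> c + 7 < 2*c + 5 must hold; in canonical form it is ((c + 3*y <= 3 && 6*y != -11) || (2*c <= 6 ==> c > 3)) ==> c > 2.
Before skip: ((c + 3*y <= 3 && 6*y != -11) || (2*c <= 6 ==> c > 3)) ==> c > 2
Before y := 3*y - 5: ((c + 9*y <= 18 && 18*y != 19) || (2*c <= 6 ==> c > 3)) ==> c > 2
Before y := c - c + 6: (c <= -36 || (2*c <= 6 ==> c > 3)) ==> c > 2
Answer: WP = (c <= -36 || (2*c <= 6 ==> c > 3)) ==> c > 2


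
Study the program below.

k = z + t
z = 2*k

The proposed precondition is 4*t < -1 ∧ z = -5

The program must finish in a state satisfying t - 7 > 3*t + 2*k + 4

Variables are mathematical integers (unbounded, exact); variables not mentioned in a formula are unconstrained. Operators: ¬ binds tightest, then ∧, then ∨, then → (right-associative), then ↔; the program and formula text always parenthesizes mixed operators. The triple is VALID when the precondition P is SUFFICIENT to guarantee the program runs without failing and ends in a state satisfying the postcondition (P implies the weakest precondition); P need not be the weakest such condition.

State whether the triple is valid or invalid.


Working backward. After the program, the postcondition t - 7 > 3*t + 2*k + 4 must hold; in canonical form it is 2*k + 2*t < -11.
Before z := 2*k: 2*k + 2*t < -11
Before k := z + t: 4*t + 2*z < -11
The weakest precondition is 4*t + 2*z < -11.
Check whether 4*t < -1 ∧ z = -5 implies it.
Every state satisfying the precondition satisfies the weakest precondition: the implication holds.
Answer: valid


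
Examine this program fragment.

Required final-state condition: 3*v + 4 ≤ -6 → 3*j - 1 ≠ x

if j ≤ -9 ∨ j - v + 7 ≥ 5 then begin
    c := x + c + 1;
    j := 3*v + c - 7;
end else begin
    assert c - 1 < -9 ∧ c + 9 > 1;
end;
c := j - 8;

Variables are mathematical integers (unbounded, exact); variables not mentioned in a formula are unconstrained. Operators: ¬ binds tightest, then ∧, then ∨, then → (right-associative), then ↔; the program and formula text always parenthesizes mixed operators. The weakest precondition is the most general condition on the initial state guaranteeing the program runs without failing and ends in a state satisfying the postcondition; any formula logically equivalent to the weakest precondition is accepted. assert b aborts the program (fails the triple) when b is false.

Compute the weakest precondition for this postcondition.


Working backward. After the program, the postcondition 3*v + 4 ≤ -6 → 3*j - 1 ≠ x must hold; in canonical form it is 3*v ≤ -10 → 3*j ≠ x + 1.
Before c := j - 8: 3*v ≤ -10 → 3*j ≠ x + 1
Then branch requires 3*v ≤ -10 → 3*c + 9*v + 2*x ≠ 19; else branch requires c < -8 ∧ c > -8 ∧ (3*v ≤ -10 → 3*j ≠ x + 1).
Before the if: ((j ≤ -9 ∨ j ≥ v - 2) → (3*v ≤ -10 → 3*c + 9*v + 2*x ≠ 19)) ∧ ((¬(j ≤ -9 ∨ j ≥ v - 2)) → (c < -8 ∧ c > -8 ∧ (3*v ≤ -10 → 3*j ≠ x + 1)))
Answer: WP = ((j ≤ -9 ∨ j ≥ v - 2) → (3*v ≤ -10 → 3*c + 9*v + 2*x ≠ 19)) ∧ ((¬(j ≤ -9 ∨ j ≥ v - 2)) → (c < -8 ∧ c > -8 ∧ (3*v ≤ -10 → 3*j ≠ x + 1)))


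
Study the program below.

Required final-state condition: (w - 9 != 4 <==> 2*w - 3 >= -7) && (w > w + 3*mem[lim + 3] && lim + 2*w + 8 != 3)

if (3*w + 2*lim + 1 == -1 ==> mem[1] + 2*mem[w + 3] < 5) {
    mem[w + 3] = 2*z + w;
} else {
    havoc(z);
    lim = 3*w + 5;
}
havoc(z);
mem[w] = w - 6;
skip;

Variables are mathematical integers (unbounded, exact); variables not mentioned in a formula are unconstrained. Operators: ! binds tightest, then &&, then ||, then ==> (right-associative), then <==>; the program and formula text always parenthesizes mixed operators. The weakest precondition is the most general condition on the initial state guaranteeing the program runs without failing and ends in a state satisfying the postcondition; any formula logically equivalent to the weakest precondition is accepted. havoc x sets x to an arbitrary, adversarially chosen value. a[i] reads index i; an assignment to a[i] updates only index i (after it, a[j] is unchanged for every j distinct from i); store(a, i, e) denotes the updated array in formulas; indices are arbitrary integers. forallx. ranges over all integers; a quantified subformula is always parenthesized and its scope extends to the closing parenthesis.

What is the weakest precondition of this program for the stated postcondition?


Working backward. After the program, the postcondition (w - 9 != 4 <==> 2*w - 3 >= -7) && (w > w + 3*mem[lim + 3] && lim + 2*w + 8 != 3) must hold; in canonical form it is (w != 13 <==> 2*w >= -4) && 3*mem[lim + 3] < 0 && lim + 2*w != -5.
Before skip: (w != 13 <==> 2*w >= -4) && 3*mem[lim + 3] < 0 && lim + 2*w != -5
Before mem[w] := w - 6: (w != 13 <==> 2*w >= -4) && 3*store(mem, w, w - 6)[lim + 3] < 0 && lim + 2*w != -5
Before havoc z: (w != 13 <==> 2*w >= -4) && 3*store(mem, w, w - 6)[lim + 3] < 0 && lim + 2*w != -5
Then branch requires (w != 13 <==> 2*w >= -4) && 3*store(store(mem, w + 3, w + 2*z), w, w - 6)[lim + 3] < 0 && lim + 2*w != -5; else branch requires (w != 13 <==> 2*w >= -4) && 3*store(mem, w, w - 6)[3*w + 8] < 0 && 5*w != -10.
Before the if: ((2*lim + 3*w == -2 ==> 2*mem[w + 3] + mem[1] < 5) ==> ((w != 13 <==> 2*w >= -4) && 3*store(store(mem, w + 3, w + 2*z), w, w - 6)[lim + 3] < 0 && lim + 2*w != -5)) && ((!(2*lim + 3*w == -2 ==> 2*mem[w + 3] + mem[1] < 5)) ==> ((w != 13 <==> 2*w >= -4) && 3*store(mem, w, w - 6)[3*w + 8] < 0 && 5*w != -10))
Answer: WP = ((2*lim + 3*w == -2 ==> 2*mem[w + 3] + mem[1] < 5) ==> ((w != 13 <==> 2*w >= -4) && 3*store(store(mem, w + 3, w + 2*z), w, w - 6)[lim + 3] < 0 && lim + 2*w != -5)) && ((!(2*lim + 3*w == -2 ==> 2*mem[w + 3] + mem[1] < 5)) ==> ((w != 13 <==> 2*w >= -4) && 3*store(mem, w, w - 6)[3*w + 8] < 0 && 5*w != -10))


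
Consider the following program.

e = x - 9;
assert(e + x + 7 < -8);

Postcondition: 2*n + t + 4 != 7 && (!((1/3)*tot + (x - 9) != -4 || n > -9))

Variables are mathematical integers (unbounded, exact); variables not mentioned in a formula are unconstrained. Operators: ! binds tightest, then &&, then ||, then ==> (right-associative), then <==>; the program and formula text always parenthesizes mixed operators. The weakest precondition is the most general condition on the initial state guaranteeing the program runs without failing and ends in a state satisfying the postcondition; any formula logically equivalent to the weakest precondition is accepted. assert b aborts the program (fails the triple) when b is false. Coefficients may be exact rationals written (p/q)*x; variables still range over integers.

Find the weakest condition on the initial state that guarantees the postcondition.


Working backward. After the program, the postcondition 2*n + t + 4 != 7 && (!((1/3)*tot + (x - 9) != -4 || n > -9)) must hold; in canonical form it is 2*n + t != 3 && (!((1/3)*tot + x != 5 || n > -9)).
Before assert e + x + 7 < -8: e + x < -15 && 2*n + t != 3 && (!((1/3)*tot + x != 5 || n > -9))
Before e := x - 9: 2*x < -6 && 2*n + t != 3 && (!((1/3)*tot + x != 5 || n > -9))
Answer: WP = 2*x < -6 && 2*n + t != 3 && (!((1/3)*tot + x != 5 || n > -9))


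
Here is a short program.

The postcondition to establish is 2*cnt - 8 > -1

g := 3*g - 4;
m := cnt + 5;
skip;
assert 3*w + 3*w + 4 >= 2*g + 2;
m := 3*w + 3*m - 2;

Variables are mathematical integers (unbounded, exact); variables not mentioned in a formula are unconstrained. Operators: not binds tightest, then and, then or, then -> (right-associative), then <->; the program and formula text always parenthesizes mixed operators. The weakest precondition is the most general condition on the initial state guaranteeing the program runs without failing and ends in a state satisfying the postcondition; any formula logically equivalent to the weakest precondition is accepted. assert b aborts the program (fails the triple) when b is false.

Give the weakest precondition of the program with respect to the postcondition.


Working backward. After the program, the postcondition 2*cnt - 8 > -1 must hold; in canonical form it is 2*cnt > 7.
Before m := 3*w + 3*m - 2: 2*cnt > 7
Before assert 3*w + 3*w + 4 >= 2*g + 2: 6*w >= 2*g - 2 and 2*cnt > 7
Before skip: 6*w >= 2*g - 2 and 2*cnt > 7
Before m := cnt + 5: 6*w >= 2*g - 2 and 2*cnt > 7
Before g := 3*g - 4: 6*w >= 6*g - 10 and 2*cnt > 7
Answer: WP = 6*w >= 6*g - 10 and 2*cnt > 7


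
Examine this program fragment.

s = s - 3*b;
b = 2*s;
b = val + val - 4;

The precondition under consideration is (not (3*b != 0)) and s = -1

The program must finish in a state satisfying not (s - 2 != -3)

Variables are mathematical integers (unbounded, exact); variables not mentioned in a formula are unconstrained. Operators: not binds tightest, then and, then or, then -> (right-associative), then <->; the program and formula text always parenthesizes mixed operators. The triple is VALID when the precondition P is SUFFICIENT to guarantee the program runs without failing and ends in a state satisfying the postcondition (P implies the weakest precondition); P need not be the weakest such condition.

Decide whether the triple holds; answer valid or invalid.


Working backward. After the program, the postcondition not (s - 2 != -3) must hold; in canonical form it is not (s != -1).
Before b := val + val - 4: not (s != -1)
Before b := 2*s: not (s != -1)
Before s := s - 3*b: not (s != 3*b - 1)
The weakest precondition is not (s != 3*b - 1).
Check whether (not (3*b != 0)) and s = -1 implies it.
Every state satisfying the precondition satisfies the weakest precondition: the implication holds.
Answer: valid
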